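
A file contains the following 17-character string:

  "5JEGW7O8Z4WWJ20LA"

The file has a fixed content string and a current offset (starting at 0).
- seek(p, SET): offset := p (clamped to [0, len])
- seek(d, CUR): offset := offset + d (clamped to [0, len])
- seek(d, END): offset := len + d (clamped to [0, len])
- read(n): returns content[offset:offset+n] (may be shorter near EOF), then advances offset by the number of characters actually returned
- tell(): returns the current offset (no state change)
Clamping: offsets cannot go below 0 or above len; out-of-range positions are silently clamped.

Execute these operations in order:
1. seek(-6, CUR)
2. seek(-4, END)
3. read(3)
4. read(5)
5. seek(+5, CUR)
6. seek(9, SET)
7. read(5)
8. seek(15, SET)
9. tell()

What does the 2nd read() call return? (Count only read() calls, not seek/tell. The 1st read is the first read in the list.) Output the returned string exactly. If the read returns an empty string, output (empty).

After 1 (seek(-6, CUR)): offset=0
After 2 (seek(-4, END)): offset=13
After 3 (read(3)): returned '20L', offset=16
After 4 (read(5)): returned 'A', offset=17
After 5 (seek(+5, CUR)): offset=17
After 6 (seek(9, SET)): offset=9
After 7 (read(5)): returned '4WWJ2', offset=14
After 8 (seek(15, SET)): offset=15
After 9 (tell()): offset=15

Answer: A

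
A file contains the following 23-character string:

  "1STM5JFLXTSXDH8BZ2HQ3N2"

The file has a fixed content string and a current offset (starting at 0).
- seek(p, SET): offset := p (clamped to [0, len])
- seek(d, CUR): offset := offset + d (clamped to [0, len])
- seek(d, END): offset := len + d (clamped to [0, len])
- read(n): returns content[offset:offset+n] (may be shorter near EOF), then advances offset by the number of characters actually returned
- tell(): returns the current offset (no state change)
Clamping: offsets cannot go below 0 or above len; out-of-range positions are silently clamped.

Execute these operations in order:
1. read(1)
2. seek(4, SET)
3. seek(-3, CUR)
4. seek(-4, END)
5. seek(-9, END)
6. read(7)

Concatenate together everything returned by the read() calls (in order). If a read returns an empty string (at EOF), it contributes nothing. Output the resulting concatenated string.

After 1 (read(1)): returned '1', offset=1
After 2 (seek(4, SET)): offset=4
After 3 (seek(-3, CUR)): offset=1
After 4 (seek(-4, END)): offset=19
After 5 (seek(-9, END)): offset=14
After 6 (read(7)): returned '8BZ2HQ3', offset=21

Answer: 18BZ2HQ3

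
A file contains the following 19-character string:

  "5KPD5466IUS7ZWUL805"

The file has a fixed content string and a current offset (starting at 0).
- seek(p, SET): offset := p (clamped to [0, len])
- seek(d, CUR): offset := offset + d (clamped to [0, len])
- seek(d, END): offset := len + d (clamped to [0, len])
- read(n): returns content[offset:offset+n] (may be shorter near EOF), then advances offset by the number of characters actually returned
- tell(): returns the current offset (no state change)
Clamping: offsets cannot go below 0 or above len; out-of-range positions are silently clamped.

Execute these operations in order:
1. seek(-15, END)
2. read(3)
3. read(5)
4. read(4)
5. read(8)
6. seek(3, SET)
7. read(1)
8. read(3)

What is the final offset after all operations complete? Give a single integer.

After 1 (seek(-15, END)): offset=4
After 2 (read(3)): returned '546', offset=7
After 3 (read(5)): returned '6IUS7', offset=12
After 4 (read(4)): returned 'ZWUL', offset=16
After 5 (read(8)): returned '805', offset=19
After 6 (seek(3, SET)): offset=3
After 7 (read(1)): returned 'D', offset=4
After 8 (read(3)): returned '546', offset=7

Answer: 7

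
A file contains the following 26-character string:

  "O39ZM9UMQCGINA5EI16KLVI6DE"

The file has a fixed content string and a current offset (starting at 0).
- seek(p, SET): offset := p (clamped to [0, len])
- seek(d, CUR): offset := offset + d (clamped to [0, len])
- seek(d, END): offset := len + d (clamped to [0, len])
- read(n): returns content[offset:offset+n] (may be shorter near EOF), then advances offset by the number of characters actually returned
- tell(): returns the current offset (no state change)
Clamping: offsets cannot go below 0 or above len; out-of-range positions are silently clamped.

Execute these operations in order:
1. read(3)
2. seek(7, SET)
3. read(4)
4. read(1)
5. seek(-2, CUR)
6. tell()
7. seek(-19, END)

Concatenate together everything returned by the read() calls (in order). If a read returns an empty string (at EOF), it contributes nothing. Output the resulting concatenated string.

Answer: O39MQCGI

Derivation:
After 1 (read(3)): returned 'O39', offset=3
After 2 (seek(7, SET)): offset=7
After 3 (read(4)): returned 'MQCG', offset=11
After 4 (read(1)): returned 'I', offset=12
After 5 (seek(-2, CUR)): offset=10
After 6 (tell()): offset=10
After 7 (seek(-19, END)): offset=7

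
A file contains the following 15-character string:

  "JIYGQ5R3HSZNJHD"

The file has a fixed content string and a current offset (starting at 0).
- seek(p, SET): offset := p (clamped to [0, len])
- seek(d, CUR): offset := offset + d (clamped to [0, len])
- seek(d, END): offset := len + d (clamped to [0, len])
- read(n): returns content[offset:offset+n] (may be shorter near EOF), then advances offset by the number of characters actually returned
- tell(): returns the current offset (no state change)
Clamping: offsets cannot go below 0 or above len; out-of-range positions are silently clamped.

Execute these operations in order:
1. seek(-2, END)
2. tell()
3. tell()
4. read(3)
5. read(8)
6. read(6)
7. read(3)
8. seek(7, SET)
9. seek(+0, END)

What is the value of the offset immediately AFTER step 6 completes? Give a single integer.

After 1 (seek(-2, END)): offset=13
After 2 (tell()): offset=13
After 3 (tell()): offset=13
After 4 (read(3)): returned 'HD', offset=15
After 5 (read(8)): returned '', offset=15
After 6 (read(6)): returned '', offset=15

Answer: 15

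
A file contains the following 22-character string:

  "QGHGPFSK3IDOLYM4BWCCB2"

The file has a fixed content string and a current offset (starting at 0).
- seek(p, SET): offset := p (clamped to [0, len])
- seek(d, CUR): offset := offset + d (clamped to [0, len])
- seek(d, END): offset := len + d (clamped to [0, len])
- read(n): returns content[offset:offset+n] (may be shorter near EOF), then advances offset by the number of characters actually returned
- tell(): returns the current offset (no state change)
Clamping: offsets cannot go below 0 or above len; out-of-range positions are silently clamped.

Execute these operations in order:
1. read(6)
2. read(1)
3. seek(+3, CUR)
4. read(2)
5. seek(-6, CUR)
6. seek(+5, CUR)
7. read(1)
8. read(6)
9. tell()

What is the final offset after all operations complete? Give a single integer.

After 1 (read(6)): returned 'QGHGPF', offset=6
After 2 (read(1)): returned 'S', offset=7
After 3 (seek(+3, CUR)): offset=10
After 4 (read(2)): returned 'DO', offset=12
After 5 (seek(-6, CUR)): offset=6
After 6 (seek(+5, CUR)): offset=11
After 7 (read(1)): returned 'O', offset=12
After 8 (read(6)): returned 'LYM4BW', offset=18
After 9 (tell()): offset=18

Answer: 18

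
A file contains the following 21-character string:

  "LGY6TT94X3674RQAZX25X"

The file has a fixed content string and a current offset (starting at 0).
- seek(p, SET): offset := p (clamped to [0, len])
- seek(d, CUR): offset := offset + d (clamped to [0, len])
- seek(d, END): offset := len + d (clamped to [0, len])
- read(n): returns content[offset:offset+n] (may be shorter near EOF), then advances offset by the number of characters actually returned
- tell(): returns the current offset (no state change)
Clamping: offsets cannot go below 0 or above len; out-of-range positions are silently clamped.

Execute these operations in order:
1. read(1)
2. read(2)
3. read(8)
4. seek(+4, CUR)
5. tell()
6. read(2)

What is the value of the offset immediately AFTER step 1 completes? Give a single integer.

After 1 (read(1)): returned 'L', offset=1

Answer: 1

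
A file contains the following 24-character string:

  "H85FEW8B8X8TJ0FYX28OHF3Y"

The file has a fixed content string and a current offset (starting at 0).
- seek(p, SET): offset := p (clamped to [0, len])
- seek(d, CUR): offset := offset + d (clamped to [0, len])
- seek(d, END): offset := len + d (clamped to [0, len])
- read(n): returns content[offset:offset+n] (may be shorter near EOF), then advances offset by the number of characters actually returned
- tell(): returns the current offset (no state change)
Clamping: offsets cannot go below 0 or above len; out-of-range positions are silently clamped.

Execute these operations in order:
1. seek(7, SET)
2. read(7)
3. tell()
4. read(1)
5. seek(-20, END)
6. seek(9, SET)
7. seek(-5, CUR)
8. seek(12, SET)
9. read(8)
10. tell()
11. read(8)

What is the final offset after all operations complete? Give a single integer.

After 1 (seek(7, SET)): offset=7
After 2 (read(7)): returned 'B8X8TJ0', offset=14
After 3 (tell()): offset=14
After 4 (read(1)): returned 'F', offset=15
After 5 (seek(-20, END)): offset=4
After 6 (seek(9, SET)): offset=9
After 7 (seek(-5, CUR)): offset=4
After 8 (seek(12, SET)): offset=12
After 9 (read(8)): returned 'J0FYX28O', offset=20
After 10 (tell()): offset=20
After 11 (read(8)): returned 'HF3Y', offset=24

Answer: 24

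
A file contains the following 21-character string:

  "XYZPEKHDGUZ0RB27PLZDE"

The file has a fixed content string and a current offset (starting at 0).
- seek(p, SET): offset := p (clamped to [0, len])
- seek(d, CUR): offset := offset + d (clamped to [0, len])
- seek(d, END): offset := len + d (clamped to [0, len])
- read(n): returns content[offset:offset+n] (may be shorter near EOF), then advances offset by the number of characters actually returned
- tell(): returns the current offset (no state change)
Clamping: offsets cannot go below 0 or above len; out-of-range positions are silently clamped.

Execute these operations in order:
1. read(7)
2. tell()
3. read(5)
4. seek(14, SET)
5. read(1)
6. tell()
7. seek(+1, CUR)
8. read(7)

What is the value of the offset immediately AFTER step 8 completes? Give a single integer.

After 1 (read(7)): returned 'XYZPEKH', offset=7
After 2 (tell()): offset=7
After 3 (read(5)): returned 'DGUZ0', offset=12
After 4 (seek(14, SET)): offset=14
After 5 (read(1)): returned '2', offset=15
After 6 (tell()): offset=15
After 7 (seek(+1, CUR)): offset=16
After 8 (read(7)): returned 'PLZDE', offset=21

Answer: 21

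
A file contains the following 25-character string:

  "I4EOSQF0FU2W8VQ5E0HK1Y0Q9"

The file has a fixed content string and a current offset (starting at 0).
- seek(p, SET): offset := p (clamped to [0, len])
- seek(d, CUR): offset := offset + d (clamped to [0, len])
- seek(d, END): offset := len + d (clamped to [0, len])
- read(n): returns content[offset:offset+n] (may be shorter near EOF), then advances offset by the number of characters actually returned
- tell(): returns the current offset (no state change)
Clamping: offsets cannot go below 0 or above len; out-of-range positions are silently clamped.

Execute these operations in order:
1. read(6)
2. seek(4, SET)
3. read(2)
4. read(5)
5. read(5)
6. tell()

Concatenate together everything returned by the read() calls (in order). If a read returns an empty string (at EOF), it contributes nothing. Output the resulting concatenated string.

Answer: I4EOSQSQF0FU2W8VQ5

Derivation:
After 1 (read(6)): returned 'I4EOSQ', offset=6
After 2 (seek(4, SET)): offset=4
After 3 (read(2)): returned 'SQ', offset=6
After 4 (read(5)): returned 'F0FU2', offset=11
After 5 (read(5)): returned 'W8VQ5', offset=16
After 6 (tell()): offset=16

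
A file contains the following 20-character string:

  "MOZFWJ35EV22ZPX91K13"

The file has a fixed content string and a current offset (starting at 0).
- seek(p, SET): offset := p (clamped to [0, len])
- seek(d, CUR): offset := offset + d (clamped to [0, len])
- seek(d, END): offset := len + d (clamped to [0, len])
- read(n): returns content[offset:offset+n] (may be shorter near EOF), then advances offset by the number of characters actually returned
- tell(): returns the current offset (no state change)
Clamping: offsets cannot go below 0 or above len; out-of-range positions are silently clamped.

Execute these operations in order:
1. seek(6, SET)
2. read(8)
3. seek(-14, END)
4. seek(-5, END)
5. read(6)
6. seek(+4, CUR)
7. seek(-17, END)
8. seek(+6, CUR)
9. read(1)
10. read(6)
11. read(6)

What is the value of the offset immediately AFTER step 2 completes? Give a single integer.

Answer: 14

Derivation:
After 1 (seek(6, SET)): offset=6
After 2 (read(8)): returned '35EV22ZP', offset=14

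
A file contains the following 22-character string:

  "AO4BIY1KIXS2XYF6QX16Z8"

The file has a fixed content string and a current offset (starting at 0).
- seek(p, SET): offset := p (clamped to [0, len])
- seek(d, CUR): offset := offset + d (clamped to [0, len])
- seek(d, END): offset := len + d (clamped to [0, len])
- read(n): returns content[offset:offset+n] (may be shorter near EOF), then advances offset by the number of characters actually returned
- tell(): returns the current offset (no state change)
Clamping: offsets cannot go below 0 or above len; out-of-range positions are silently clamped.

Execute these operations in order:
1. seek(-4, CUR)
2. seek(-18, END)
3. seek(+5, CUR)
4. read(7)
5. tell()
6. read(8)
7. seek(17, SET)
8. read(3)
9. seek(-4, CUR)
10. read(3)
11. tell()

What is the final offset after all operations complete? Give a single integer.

After 1 (seek(-4, CUR)): offset=0
After 2 (seek(-18, END)): offset=4
After 3 (seek(+5, CUR)): offset=9
After 4 (read(7)): returned 'XS2XYF6', offset=16
After 5 (tell()): offset=16
After 6 (read(8)): returned 'QX16Z8', offset=22
After 7 (seek(17, SET)): offset=17
After 8 (read(3)): returned 'X16', offset=20
After 9 (seek(-4, CUR)): offset=16
After 10 (read(3)): returned 'QX1', offset=19
After 11 (tell()): offset=19

Answer: 19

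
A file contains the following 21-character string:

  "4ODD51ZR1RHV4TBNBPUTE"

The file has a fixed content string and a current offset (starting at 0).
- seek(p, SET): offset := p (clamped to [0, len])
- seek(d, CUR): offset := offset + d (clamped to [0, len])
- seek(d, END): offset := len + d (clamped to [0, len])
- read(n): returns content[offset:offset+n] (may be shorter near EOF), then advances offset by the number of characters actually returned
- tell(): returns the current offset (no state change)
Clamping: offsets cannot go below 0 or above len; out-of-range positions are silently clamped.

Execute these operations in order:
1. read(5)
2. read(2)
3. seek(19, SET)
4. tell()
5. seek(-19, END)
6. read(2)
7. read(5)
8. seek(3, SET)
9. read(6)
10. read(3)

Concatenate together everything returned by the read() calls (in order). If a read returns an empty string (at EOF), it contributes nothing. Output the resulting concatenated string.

Answer: 4ODD51ZDD51ZR1D51ZR1RHV

Derivation:
After 1 (read(5)): returned '4ODD5', offset=5
After 2 (read(2)): returned '1Z', offset=7
After 3 (seek(19, SET)): offset=19
After 4 (tell()): offset=19
After 5 (seek(-19, END)): offset=2
After 6 (read(2)): returned 'DD', offset=4
After 7 (read(5)): returned '51ZR1', offset=9
After 8 (seek(3, SET)): offset=3
After 9 (read(6)): returned 'D51ZR1', offset=9
After 10 (read(3)): returned 'RHV', offset=12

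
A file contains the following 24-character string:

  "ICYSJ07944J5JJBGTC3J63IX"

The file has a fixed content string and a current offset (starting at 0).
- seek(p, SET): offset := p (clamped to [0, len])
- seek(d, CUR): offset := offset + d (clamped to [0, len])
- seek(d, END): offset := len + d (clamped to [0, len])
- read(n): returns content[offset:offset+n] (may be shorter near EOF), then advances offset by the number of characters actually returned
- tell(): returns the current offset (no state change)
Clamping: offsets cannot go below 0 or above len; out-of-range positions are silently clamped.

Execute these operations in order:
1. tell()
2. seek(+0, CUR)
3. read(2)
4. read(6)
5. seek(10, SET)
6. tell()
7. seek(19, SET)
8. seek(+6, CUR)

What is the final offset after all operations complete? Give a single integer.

Answer: 24

Derivation:
After 1 (tell()): offset=0
After 2 (seek(+0, CUR)): offset=0
After 3 (read(2)): returned 'IC', offset=2
After 4 (read(6)): returned 'YSJ079', offset=8
After 5 (seek(10, SET)): offset=10
After 6 (tell()): offset=10
After 7 (seek(19, SET)): offset=19
After 8 (seek(+6, CUR)): offset=24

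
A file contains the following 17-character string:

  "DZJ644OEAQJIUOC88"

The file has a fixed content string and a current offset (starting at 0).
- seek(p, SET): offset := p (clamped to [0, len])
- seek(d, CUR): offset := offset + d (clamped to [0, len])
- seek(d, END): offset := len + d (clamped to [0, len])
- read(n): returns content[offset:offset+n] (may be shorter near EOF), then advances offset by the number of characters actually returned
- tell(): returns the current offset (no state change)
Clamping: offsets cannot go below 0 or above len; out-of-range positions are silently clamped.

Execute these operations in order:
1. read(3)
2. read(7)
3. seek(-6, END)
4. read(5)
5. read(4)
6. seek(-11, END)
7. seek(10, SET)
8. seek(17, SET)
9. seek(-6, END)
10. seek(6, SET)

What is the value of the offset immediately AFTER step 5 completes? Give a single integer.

After 1 (read(3)): returned 'DZJ', offset=3
After 2 (read(7)): returned '644OEAQ', offset=10
After 3 (seek(-6, END)): offset=11
After 4 (read(5)): returned 'IUOC8', offset=16
After 5 (read(4)): returned '8', offset=17

Answer: 17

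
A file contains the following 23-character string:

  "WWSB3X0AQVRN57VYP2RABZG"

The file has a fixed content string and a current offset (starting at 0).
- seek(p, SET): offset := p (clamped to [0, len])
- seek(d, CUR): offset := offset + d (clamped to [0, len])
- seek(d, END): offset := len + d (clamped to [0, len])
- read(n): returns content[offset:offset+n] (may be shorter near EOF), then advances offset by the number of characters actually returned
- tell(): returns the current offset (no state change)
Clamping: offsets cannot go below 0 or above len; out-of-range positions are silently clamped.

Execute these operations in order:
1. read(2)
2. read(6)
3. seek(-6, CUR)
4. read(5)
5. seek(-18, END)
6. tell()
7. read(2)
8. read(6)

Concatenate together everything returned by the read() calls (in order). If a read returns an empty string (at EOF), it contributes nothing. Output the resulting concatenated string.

Answer: WWSB3X0ASB3X0X0AQVRN5

Derivation:
After 1 (read(2)): returned 'WW', offset=2
After 2 (read(6)): returned 'SB3X0A', offset=8
After 3 (seek(-6, CUR)): offset=2
After 4 (read(5)): returned 'SB3X0', offset=7
After 5 (seek(-18, END)): offset=5
After 6 (tell()): offset=5
After 7 (read(2)): returned 'X0', offset=7
After 8 (read(6)): returned 'AQVRN5', offset=13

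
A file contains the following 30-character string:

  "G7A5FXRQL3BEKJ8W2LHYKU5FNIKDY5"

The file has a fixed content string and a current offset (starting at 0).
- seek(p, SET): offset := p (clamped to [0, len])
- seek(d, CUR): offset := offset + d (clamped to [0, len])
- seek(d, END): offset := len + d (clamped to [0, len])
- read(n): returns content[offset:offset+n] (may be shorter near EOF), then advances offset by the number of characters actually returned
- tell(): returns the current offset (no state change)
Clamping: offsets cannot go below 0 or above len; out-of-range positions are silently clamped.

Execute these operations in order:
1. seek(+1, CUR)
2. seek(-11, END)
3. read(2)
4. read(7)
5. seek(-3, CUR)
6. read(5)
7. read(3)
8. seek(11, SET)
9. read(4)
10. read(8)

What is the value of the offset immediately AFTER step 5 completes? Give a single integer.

After 1 (seek(+1, CUR)): offset=1
After 2 (seek(-11, END)): offset=19
After 3 (read(2)): returned 'YK', offset=21
After 4 (read(7)): returned 'U5FNIKD', offset=28
After 5 (seek(-3, CUR)): offset=25

Answer: 25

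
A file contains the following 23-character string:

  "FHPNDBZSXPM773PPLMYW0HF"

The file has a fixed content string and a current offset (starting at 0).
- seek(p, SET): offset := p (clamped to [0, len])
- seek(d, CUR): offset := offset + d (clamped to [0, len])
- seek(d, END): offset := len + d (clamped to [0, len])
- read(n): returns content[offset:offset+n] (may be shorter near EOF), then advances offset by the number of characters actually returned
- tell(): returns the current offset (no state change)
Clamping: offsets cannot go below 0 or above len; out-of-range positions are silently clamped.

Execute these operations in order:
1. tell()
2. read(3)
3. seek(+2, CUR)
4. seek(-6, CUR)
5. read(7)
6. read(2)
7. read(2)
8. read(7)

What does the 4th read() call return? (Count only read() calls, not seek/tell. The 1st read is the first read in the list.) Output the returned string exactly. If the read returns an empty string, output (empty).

After 1 (tell()): offset=0
After 2 (read(3)): returned 'FHP', offset=3
After 3 (seek(+2, CUR)): offset=5
After 4 (seek(-6, CUR)): offset=0
After 5 (read(7)): returned 'FHPNDBZ', offset=7
After 6 (read(2)): returned 'SX', offset=9
After 7 (read(2)): returned 'PM', offset=11
After 8 (read(7)): returned '773PPLM', offset=18

Answer: PM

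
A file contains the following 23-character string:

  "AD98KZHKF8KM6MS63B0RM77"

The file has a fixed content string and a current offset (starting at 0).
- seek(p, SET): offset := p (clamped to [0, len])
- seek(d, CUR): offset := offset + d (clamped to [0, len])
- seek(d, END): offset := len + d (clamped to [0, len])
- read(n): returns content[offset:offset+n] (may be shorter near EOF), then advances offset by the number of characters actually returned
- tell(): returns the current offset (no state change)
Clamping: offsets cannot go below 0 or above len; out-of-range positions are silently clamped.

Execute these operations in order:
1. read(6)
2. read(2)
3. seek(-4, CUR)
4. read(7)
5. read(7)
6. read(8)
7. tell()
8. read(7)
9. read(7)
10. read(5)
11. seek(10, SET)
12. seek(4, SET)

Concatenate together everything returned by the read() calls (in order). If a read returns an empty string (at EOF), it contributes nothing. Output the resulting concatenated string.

Answer: AD98KZHKKZHKF8KM6MS63B0RM77

Derivation:
After 1 (read(6)): returned 'AD98KZ', offset=6
After 2 (read(2)): returned 'HK', offset=8
After 3 (seek(-4, CUR)): offset=4
After 4 (read(7)): returned 'KZHKF8K', offset=11
After 5 (read(7)): returned 'M6MS63B', offset=18
After 6 (read(8)): returned '0RM77', offset=23
After 7 (tell()): offset=23
After 8 (read(7)): returned '', offset=23
After 9 (read(7)): returned '', offset=23
After 10 (read(5)): returned '', offset=23
After 11 (seek(10, SET)): offset=10
After 12 (seek(4, SET)): offset=4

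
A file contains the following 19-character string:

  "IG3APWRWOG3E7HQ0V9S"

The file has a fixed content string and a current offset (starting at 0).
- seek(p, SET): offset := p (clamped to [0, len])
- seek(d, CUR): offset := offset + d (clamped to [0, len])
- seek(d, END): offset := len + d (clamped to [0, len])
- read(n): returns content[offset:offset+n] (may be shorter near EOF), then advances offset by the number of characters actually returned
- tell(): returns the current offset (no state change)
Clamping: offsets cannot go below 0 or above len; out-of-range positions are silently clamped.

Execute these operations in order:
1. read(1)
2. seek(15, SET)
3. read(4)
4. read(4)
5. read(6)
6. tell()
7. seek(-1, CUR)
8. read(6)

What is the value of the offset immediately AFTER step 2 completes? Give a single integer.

After 1 (read(1)): returned 'I', offset=1
After 2 (seek(15, SET)): offset=15

Answer: 15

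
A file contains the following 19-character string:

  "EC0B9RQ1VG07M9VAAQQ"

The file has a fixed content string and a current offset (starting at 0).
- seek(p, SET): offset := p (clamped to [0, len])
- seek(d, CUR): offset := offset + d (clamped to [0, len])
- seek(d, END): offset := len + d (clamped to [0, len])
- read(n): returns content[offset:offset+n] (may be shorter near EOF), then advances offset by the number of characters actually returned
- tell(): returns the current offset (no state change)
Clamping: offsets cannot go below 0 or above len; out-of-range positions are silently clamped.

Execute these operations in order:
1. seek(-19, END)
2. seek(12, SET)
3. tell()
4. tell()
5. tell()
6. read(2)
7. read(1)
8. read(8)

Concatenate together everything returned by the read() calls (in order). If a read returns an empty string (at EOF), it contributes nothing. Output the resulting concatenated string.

After 1 (seek(-19, END)): offset=0
After 2 (seek(12, SET)): offset=12
After 3 (tell()): offset=12
After 4 (tell()): offset=12
After 5 (tell()): offset=12
After 6 (read(2)): returned 'M9', offset=14
After 7 (read(1)): returned 'V', offset=15
After 8 (read(8)): returned 'AAQQ', offset=19

Answer: M9VAAQQ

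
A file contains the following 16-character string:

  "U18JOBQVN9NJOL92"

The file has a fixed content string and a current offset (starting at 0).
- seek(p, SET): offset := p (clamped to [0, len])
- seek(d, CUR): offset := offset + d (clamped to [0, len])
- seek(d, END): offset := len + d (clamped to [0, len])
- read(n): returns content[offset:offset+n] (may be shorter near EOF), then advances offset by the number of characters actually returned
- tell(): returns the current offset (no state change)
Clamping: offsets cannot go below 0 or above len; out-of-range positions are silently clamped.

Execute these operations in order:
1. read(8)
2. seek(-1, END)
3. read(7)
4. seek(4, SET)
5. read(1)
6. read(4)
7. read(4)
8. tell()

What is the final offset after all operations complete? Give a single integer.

Answer: 13

Derivation:
After 1 (read(8)): returned 'U18JOBQV', offset=8
After 2 (seek(-1, END)): offset=15
After 3 (read(7)): returned '2', offset=16
After 4 (seek(4, SET)): offset=4
After 5 (read(1)): returned 'O', offset=5
After 6 (read(4)): returned 'BQVN', offset=9
After 7 (read(4)): returned '9NJO', offset=13
After 8 (tell()): offset=13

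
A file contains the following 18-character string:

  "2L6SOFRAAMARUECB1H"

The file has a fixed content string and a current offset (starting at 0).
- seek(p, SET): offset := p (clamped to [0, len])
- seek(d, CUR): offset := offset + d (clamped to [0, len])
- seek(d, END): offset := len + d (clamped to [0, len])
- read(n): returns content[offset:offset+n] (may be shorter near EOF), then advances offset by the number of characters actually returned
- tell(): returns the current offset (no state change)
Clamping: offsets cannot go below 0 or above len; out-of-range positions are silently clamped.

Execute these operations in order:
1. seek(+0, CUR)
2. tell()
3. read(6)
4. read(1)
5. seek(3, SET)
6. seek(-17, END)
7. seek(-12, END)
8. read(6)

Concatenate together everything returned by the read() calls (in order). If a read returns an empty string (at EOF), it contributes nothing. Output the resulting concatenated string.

After 1 (seek(+0, CUR)): offset=0
After 2 (tell()): offset=0
After 3 (read(6)): returned '2L6SOF', offset=6
After 4 (read(1)): returned 'R', offset=7
After 5 (seek(3, SET)): offset=3
After 6 (seek(-17, END)): offset=1
After 7 (seek(-12, END)): offset=6
After 8 (read(6)): returned 'RAAMAR', offset=12

Answer: 2L6SOFRRAAMAR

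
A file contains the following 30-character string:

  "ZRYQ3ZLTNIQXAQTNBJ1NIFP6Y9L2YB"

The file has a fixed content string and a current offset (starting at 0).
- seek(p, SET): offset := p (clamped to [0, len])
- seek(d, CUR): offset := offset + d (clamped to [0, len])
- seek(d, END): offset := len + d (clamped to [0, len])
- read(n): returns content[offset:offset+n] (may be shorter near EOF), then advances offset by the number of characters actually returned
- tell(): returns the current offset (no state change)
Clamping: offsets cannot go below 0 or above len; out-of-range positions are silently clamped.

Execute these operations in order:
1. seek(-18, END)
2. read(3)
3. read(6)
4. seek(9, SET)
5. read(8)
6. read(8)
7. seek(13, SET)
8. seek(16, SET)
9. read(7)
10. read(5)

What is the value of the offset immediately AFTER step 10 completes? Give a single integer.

Answer: 28

Derivation:
After 1 (seek(-18, END)): offset=12
After 2 (read(3)): returned 'AQT', offset=15
After 3 (read(6)): returned 'NBJ1NI', offset=21
After 4 (seek(9, SET)): offset=9
After 5 (read(8)): returned 'IQXAQTNB', offset=17
After 6 (read(8)): returned 'J1NIFP6Y', offset=25
After 7 (seek(13, SET)): offset=13
After 8 (seek(16, SET)): offset=16
After 9 (read(7)): returned 'BJ1NIFP', offset=23
After 10 (read(5)): returned '6Y9L2', offset=28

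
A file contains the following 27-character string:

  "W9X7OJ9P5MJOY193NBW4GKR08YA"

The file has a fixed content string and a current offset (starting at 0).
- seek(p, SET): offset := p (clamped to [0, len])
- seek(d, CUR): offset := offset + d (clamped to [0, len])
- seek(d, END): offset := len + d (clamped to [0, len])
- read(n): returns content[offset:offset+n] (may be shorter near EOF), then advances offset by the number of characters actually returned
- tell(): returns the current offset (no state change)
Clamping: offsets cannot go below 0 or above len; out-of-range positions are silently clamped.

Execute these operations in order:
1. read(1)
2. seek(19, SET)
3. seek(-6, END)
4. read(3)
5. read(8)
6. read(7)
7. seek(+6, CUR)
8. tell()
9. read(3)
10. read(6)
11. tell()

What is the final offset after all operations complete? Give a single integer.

After 1 (read(1)): returned 'W', offset=1
After 2 (seek(19, SET)): offset=19
After 3 (seek(-6, END)): offset=21
After 4 (read(3)): returned 'KR0', offset=24
After 5 (read(8)): returned '8YA', offset=27
After 6 (read(7)): returned '', offset=27
After 7 (seek(+6, CUR)): offset=27
After 8 (tell()): offset=27
After 9 (read(3)): returned '', offset=27
After 10 (read(6)): returned '', offset=27
After 11 (tell()): offset=27

Answer: 27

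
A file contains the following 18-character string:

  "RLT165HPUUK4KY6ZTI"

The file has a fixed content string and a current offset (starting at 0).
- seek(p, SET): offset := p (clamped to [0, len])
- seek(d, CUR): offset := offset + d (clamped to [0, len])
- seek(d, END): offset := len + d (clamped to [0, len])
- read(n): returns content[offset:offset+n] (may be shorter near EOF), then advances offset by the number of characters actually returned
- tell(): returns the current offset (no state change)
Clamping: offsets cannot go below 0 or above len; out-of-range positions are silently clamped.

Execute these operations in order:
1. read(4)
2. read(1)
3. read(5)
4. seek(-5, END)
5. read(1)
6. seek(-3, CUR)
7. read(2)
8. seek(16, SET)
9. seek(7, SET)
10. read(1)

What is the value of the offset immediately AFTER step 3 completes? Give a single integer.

Answer: 10

Derivation:
After 1 (read(4)): returned 'RLT1', offset=4
After 2 (read(1)): returned '6', offset=5
After 3 (read(5)): returned '5HPUU', offset=10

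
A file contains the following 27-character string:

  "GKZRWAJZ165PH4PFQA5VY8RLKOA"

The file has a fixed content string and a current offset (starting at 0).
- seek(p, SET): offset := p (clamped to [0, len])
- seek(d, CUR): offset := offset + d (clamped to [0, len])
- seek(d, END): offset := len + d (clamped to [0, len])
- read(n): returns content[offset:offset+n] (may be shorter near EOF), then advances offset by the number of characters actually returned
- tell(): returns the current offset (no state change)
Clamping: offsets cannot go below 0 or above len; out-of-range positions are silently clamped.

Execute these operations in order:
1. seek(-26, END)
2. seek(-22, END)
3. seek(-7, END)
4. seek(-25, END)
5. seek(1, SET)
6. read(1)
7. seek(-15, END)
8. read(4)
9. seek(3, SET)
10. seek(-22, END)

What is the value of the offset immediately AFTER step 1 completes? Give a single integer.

After 1 (seek(-26, END)): offset=1

Answer: 1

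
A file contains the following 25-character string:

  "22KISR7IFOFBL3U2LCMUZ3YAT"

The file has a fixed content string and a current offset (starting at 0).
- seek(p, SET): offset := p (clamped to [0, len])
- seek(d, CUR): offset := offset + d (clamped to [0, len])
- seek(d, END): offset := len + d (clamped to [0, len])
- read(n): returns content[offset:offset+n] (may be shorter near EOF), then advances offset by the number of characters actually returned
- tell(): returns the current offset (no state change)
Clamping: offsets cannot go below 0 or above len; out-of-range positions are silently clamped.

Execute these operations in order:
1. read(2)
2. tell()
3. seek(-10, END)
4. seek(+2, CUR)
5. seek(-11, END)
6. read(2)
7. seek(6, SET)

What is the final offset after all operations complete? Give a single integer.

Answer: 6

Derivation:
After 1 (read(2)): returned '22', offset=2
After 2 (tell()): offset=2
After 3 (seek(-10, END)): offset=15
After 4 (seek(+2, CUR)): offset=17
After 5 (seek(-11, END)): offset=14
After 6 (read(2)): returned 'U2', offset=16
After 7 (seek(6, SET)): offset=6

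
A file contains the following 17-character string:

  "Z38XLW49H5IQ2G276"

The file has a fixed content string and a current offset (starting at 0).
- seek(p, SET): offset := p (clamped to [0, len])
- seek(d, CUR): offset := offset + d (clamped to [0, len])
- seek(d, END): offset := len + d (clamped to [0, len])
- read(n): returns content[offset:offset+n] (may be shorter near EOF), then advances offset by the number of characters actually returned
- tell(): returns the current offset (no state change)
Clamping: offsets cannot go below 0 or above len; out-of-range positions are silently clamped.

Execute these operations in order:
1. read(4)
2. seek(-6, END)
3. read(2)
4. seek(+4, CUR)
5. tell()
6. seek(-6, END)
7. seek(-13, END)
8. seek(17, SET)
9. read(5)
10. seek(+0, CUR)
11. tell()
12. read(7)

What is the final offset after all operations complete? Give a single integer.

Answer: 17

Derivation:
After 1 (read(4)): returned 'Z38X', offset=4
After 2 (seek(-6, END)): offset=11
After 3 (read(2)): returned 'Q2', offset=13
After 4 (seek(+4, CUR)): offset=17
After 5 (tell()): offset=17
After 6 (seek(-6, END)): offset=11
After 7 (seek(-13, END)): offset=4
After 8 (seek(17, SET)): offset=17
After 9 (read(5)): returned '', offset=17
After 10 (seek(+0, CUR)): offset=17
After 11 (tell()): offset=17
After 12 (read(7)): returned '', offset=17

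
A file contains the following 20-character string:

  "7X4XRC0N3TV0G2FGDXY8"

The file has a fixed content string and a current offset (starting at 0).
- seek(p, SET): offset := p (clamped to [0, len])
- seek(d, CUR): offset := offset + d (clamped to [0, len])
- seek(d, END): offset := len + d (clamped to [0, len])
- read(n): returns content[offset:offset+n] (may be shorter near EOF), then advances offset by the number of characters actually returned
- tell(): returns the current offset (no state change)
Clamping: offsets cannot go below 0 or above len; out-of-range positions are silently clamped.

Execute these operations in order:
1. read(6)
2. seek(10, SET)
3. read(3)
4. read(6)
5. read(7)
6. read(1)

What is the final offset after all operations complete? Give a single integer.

Answer: 20

Derivation:
After 1 (read(6)): returned '7X4XRC', offset=6
After 2 (seek(10, SET)): offset=10
After 3 (read(3)): returned 'V0G', offset=13
After 4 (read(6)): returned '2FGDXY', offset=19
After 5 (read(7)): returned '8', offset=20
After 6 (read(1)): returned '', offset=20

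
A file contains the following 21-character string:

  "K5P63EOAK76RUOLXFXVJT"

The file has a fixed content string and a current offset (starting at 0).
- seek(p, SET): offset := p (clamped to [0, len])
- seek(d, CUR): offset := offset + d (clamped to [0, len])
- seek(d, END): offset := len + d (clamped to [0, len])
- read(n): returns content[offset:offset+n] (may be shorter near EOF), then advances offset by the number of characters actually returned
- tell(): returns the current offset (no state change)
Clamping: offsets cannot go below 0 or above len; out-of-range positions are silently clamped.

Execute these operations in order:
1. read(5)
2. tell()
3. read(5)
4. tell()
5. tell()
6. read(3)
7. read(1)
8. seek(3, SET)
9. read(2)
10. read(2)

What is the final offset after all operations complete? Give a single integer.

After 1 (read(5)): returned 'K5P63', offset=5
After 2 (tell()): offset=5
After 3 (read(5)): returned 'EOAK7', offset=10
After 4 (tell()): offset=10
After 5 (tell()): offset=10
After 6 (read(3)): returned '6RU', offset=13
After 7 (read(1)): returned 'O', offset=14
After 8 (seek(3, SET)): offset=3
After 9 (read(2)): returned '63', offset=5
After 10 (read(2)): returned 'EO', offset=7

Answer: 7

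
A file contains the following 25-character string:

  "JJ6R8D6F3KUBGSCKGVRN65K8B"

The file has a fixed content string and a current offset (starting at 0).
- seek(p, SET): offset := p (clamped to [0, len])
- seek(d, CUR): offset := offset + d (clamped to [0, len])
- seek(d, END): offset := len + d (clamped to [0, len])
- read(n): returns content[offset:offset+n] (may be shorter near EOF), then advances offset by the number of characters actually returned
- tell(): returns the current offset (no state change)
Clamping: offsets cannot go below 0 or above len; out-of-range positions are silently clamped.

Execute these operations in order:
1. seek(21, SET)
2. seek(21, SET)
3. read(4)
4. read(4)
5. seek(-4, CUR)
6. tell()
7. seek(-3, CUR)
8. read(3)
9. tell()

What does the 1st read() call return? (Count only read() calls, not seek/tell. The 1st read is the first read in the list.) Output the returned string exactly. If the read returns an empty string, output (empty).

Answer: 5K8B

Derivation:
After 1 (seek(21, SET)): offset=21
After 2 (seek(21, SET)): offset=21
After 3 (read(4)): returned '5K8B', offset=25
After 4 (read(4)): returned '', offset=25
After 5 (seek(-4, CUR)): offset=21
After 6 (tell()): offset=21
After 7 (seek(-3, CUR)): offset=18
After 8 (read(3)): returned 'RN6', offset=21
After 9 (tell()): offset=21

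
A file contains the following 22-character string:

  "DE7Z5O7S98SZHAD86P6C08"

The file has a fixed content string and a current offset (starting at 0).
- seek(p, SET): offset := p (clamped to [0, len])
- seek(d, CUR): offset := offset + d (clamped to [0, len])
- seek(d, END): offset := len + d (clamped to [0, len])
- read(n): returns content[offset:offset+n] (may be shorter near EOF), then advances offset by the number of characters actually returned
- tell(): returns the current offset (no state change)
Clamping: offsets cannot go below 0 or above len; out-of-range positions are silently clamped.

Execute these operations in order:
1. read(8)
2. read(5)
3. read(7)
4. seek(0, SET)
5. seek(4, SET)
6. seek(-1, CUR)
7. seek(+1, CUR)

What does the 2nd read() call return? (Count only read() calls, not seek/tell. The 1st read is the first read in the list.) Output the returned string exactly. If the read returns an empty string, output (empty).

After 1 (read(8)): returned 'DE7Z5O7S', offset=8
After 2 (read(5)): returned '98SZH', offset=13
After 3 (read(7)): returned 'AD86P6C', offset=20
After 4 (seek(0, SET)): offset=0
After 5 (seek(4, SET)): offset=4
After 6 (seek(-1, CUR)): offset=3
After 7 (seek(+1, CUR)): offset=4

Answer: 98SZH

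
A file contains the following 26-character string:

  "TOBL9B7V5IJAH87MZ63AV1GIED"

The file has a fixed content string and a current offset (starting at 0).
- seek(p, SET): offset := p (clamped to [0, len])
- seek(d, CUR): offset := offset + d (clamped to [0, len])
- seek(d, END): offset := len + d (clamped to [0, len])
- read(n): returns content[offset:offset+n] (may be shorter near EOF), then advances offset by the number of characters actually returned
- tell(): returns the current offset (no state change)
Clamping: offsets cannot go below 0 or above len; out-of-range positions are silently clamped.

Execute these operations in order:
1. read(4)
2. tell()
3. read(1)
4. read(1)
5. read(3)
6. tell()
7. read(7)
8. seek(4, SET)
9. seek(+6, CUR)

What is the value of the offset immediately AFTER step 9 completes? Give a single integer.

Answer: 10

Derivation:
After 1 (read(4)): returned 'TOBL', offset=4
After 2 (tell()): offset=4
After 3 (read(1)): returned '9', offset=5
After 4 (read(1)): returned 'B', offset=6
After 5 (read(3)): returned '7V5', offset=9
After 6 (tell()): offset=9
After 7 (read(7)): returned 'IJAH87M', offset=16
After 8 (seek(4, SET)): offset=4
After 9 (seek(+6, CUR)): offset=10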